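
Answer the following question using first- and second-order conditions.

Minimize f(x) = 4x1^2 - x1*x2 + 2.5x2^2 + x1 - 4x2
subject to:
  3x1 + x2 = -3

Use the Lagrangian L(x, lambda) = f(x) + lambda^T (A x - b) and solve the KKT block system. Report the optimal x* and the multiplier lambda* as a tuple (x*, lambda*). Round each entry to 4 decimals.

Form the Lagrangian:
  L(x, lambda) = (1/2) x^T Q x + c^T x + lambda^T (A x - b)
Stationarity (grad_x L = 0): Q x + c + A^T lambda = 0.
Primal feasibility: A x = b.

This gives the KKT block system:
  [ Q   A^T ] [ x     ]   [-c ]
  [ A    0  ] [ lambda ] = [ b ]

Solving the linear system:
  x*      = (-1.0339, 0.1017)
  lambda* = (2.4576)
  f(x*)   = 2.9661

x* = (-1.0339, 0.1017), lambda* = (2.4576)


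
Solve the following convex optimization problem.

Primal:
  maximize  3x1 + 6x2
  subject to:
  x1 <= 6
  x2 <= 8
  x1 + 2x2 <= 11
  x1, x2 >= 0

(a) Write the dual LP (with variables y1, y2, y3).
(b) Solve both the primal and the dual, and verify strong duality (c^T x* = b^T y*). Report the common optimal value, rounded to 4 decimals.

The standard primal-dual pair for 'max c^T x s.t. A x <= b, x >= 0' is:
  Dual:  min b^T y  s.t.  A^T y >= c,  y >= 0.

So the dual LP is:
  minimize  6y1 + 8y2 + 11y3
  subject to:
    y1 + y3 >= 3
    y2 + 2y3 >= 6
    y1, y2, y3 >= 0

Solving the primal: x* = (0, 5.5).
  primal value c^T x* = 33.
Solving the dual: y* = (0, 0, 3).
  dual value b^T y* = 33.
Strong duality: c^T x* = b^T y*. Confirmed.

33


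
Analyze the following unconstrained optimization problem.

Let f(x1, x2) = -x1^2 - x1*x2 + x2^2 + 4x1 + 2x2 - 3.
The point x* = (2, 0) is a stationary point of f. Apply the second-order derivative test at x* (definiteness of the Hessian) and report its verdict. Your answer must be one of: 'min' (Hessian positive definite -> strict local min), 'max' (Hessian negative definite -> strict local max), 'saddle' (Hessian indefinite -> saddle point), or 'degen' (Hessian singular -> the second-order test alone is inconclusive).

Compute the Hessian H = grad^2 f:
  H = [[-2, -1], [-1, 2]]
Verify stationarity: grad f(x*) = H x* + g = (0, 0).
Eigenvalues of H: -2.2361, 2.2361.
Eigenvalues have mixed signs, so H is indefinite -> x* is a saddle point.

saddle


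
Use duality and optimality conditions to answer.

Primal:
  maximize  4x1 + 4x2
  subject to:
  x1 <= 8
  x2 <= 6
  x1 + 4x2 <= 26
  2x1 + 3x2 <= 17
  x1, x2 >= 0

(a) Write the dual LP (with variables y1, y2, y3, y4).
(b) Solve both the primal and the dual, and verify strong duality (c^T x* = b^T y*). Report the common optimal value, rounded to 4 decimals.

The standard primal-dual pair for 'max c^T x s.t. A x <= b, x >= 0' is:
  Dual:  min b^T y  s.t.  A^T y >= c,  y >= 0.

So the dual LP is:
  minimize  8y1 + 6y2 + 26y3 + 17y4
  subject to:
    y1 + y3 + 2y4 >= 4
    y2 + 4y3 + 3y4 >= 4
    y1, y2, y3, y4 >= 0

Solving the primal: x* = (8, 0.3333).
  primal value c^T x* = 33.3333.
Solving the dual: y* = (1.3333, 0, 0, 1.3333).
  dual value b^T y* = 33.3333.
Strong duality: c^T x* = b^T y*. Confirmed.

33.3333


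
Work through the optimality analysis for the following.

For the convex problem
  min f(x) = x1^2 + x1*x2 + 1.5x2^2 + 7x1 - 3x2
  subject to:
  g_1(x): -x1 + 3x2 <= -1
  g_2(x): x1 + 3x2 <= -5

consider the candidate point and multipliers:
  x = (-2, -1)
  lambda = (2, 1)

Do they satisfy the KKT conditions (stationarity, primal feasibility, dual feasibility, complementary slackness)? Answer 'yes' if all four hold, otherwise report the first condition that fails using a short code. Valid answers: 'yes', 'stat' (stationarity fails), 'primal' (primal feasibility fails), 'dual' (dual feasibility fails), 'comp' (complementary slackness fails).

Gradient of f: grad f(x) = Q x + c = (2, -8)
Constraint values g_i(x) = a_i^T x - b_i:
  g_1((-2, -1)) = 0
  g_2((-2, -1)) = 0
Stationarity residual: grad f(x) + sum_i lambda_i a_i = (1, 1)
  -> stationarity FAILS
Primal feasibility (all g_i <= 0): OK
Dual feasibility (all lambda_i >= 0): OK
Complementary slackness (lambda_i * g_i(x) = 0 for all i): OK

Verdict: the first failing condition is stationarity -> stat.

stat


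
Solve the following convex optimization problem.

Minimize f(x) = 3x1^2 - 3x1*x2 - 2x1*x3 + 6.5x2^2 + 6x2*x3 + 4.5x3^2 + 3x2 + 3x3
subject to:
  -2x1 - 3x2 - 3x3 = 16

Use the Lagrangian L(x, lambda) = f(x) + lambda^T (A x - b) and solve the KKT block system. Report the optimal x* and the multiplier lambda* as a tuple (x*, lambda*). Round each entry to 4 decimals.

Form the Lagrangian:
  L(x, lambda) = (1/2) x^T Q x + c^T x + lambda^T (A x - b)
Stationarity (grad_x L = 0): Q x + c + A^T lambda = 0.
Primal feasibility: A x = b.

This gives the KKT block system:
  [ Q   A^T ] [ x     ]   [-c ]
  [ A    0  ] [ lambda ] = [ b ]

Solving the linear system:
  x*      = (-3.1088, -1.2891, -1.9717)
  lambda* = (-5.4209)
  f(x*)   = 38.4757

x* = (-3.1088, -1.2891, -1.9717), lambda* = (-5.4209)


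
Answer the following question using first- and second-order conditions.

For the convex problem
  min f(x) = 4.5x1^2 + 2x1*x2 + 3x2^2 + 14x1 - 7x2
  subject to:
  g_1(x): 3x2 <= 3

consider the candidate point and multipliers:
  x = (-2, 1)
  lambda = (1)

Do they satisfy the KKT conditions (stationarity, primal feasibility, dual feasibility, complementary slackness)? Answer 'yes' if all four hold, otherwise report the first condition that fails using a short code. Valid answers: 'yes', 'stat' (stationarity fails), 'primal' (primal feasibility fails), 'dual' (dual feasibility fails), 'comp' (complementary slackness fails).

Gradient of f: grad f(x) = Q x + c = (-2, -5)
Constraint values g_i(x) = a_i^T x - b_i:
  g_1((-2, 1)) = 0
Stationarity residual: grad f(x) + sum_i lambda_i a_i = (-2, -2)
  -> stationarity FAILS
Primal feasibility (all g_i <= 0): OK
Dual feasibility (all lambda_i >= 0): OK
Complementary slackness (lambda_i * g_i(x) = 0 for all i): OK

Verdict: the first failing condition is stationarity -> stat.

stat


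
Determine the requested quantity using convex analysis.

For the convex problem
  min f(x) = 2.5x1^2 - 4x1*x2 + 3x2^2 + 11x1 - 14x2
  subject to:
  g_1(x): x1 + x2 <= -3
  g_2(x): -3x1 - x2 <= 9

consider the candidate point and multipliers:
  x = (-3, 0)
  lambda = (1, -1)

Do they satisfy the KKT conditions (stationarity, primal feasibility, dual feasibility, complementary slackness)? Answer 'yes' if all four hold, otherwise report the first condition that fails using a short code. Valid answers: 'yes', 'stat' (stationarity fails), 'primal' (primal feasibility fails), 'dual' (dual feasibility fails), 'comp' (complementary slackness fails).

Gradient of f: grad f(x) = Q x + c = (-4, -2)
Constraint values g_i(x) = a_i^T x - b_i:
  g_1((-3, 0)) = 0
  g_2((-3, 0)) = 0
Stationarity residual: grad f(x) + sum_i lambda_i a_i = (0, 0)
  -> stationarity OK
Primal feasibility (all g_i <= 0): OK
Dual feasibility (all lambda_i >= 0): FAILS
Complementary slackness (lambda_i * g_i(x) = 0 for all i): OK

Verdict: the first failing condition is dual_feasibility -> dual.

dual


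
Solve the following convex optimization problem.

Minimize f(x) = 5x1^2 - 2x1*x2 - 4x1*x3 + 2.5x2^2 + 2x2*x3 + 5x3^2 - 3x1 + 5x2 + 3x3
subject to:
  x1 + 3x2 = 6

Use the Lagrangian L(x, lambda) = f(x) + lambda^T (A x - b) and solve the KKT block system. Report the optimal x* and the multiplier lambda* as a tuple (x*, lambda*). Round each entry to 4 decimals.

Form the Lagrangian:
  L(x, lambda) = (1/2) x^T Q x + c^T x + lambda^T (A x - b)
Stationarity (grad_x L = 0): Q x + c + A^T lambda = 0.
Primal feasibility: A x = b.

This gives the KKT block system:
  [ Q   A^T ] [ x     ]   [-c ]
  [ A    0  ] [ lambda ] = [ b ]

Solving the linear system:
  x*      = (0.8993, 1.7002, -0.2803)
  lambda* = (-3.714)
  f(x*)   = 13.623

x* = (0.8993, 1.7002, -0.2803), lambda* = (-3.714)


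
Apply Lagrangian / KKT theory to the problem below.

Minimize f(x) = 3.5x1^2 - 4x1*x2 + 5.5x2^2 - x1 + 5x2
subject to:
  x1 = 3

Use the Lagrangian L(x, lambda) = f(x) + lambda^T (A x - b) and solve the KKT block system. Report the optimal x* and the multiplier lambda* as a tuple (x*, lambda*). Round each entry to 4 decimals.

Form the Lagrangian:
  L(x, lambda) = (1/2) x^T Q x + c^T x + lambda^T (A x - b)
Stationarity (grad_x L = 0): Q x + c + A^T lambda = 0.
Primal feasibility: A x = b.

This gives the KKT block system:
  [ Q   A^T ] [ x     ]   [-c ]
  [ A    0  ] [ lambda ] = [ b ]

Solving the linear system:
  x*      = (3, 0.6364)
  lambda* = (-17.4545)
  f(x*)   = 26.2727

x* = (3, 0.6364), lambda* = (-17.4545)


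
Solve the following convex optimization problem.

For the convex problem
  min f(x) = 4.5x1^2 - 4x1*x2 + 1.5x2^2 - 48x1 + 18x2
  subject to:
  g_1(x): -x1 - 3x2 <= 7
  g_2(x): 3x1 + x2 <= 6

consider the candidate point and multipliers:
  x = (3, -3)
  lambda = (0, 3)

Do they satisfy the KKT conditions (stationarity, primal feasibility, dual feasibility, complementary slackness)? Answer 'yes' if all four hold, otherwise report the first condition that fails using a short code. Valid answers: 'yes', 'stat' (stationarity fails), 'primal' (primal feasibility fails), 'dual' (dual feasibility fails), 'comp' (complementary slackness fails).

Gradient of f: grad f(x) = Q x + c = (-9, -3)
Constraint values g_i(x) = a_i^T x - b_i:
  g_1((3, -3)) = -1
  g_2((3, -3)) = 0
Stationarity residual: grad f(x) + sum_i lambda_i a_i = (0, 0)
  -> stationarity OK
Primal feasibility (all g_i <= 0): OK
Dual feasibility (all lambda_i >= 0): OK
Complementary slackness (lambda_i * g_i(x) = 0 for all i): OK

Verdict: yes, KKT holds.

yes


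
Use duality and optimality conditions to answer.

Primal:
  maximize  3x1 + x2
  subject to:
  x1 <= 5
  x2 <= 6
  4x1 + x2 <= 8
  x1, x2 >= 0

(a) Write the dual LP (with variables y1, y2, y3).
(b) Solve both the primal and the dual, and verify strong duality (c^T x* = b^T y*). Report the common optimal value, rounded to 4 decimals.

The standard primal-dual pair for 'max c^T x s.t. A x <= b, x >= 0' is:
  Dual:  min b^T y  s.t.  A^T y >= c,  y >= 0.

So the dual LP is:
  minimize  5y1 + 6y2 + 8y3
  subject to:
    y1 + 4y3 >= 3
    y2 + y3 >= 1
    y1, y2, y3 >= 0

Solving the primal: x* = (0.5, 6).
  primal value c^T x* = 7.5.
Solving the dual: y* = (0, 0.25, 0.75).
  dual value b^T y* = 7.5.
Strong duality: c^T x* = b^T y*. Confirmed.

7.5


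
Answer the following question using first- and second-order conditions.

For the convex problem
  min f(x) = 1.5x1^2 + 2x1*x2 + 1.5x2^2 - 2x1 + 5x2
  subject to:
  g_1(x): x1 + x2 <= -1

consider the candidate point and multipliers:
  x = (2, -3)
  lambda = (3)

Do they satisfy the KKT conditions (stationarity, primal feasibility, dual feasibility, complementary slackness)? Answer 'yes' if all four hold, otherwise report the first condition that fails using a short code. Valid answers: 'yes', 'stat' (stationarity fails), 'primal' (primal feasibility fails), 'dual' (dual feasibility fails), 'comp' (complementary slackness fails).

Gradient of f: grad f(x) = Q x + c = (-2, 0)
Constraint values g_i(x) = a_i^T x - b_i:
  g_1((2, -3)) = 0
Stationarity residual: grad f(x) + sum_i lambda_i a_i = (1, 3)
  -> stationarity FAILS
Primal feasibility (all g_i <= 0): OK
Dual feasibility (all lambda_i >= 0): OK
Complementary slackness (lambda_i * g_i(x) = 0 for all i): OK

Verdict: the first failing condition is stationarity -> stat.

stat


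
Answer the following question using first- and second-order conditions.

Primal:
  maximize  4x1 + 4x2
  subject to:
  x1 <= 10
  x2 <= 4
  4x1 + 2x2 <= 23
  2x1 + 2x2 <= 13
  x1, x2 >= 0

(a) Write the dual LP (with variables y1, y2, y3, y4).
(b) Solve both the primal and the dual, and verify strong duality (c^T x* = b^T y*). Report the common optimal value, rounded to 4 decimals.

The standard primal-dual pair for 'max c^T x s.t. A x <= b, x >= 0' is:
  Dual:  min b^T y  s.t.  A^T y >= c,  y >= 0.

So the dual LP is:
  minimize  10y1 + 4y2 + 23y3 + 13y4
  subject to:
    y1 + 4y3 + 2y4 >= 4
    y2 + 2y3 + 2y4 >= 4
    y1, y2, y3, y4 >= 0

Solving the primal: x* = (5, 1.5).
  primal value c^T x* = 26.
Solving the dual: y* = (0, 0, 0, 2).
  dual value b^T y* = 26.
Strong duality: c^T x* = b^T y*. Confirmed.

26


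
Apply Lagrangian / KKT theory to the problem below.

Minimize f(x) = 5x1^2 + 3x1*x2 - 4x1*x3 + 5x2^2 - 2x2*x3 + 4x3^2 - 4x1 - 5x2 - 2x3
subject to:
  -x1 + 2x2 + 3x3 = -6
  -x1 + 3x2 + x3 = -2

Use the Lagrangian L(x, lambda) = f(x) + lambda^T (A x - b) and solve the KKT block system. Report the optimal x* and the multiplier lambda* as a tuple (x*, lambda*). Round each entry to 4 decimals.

Form the Lagrangian:
  L(x, lambda) = (1/2) x^T Q x + c^T x + lambda^T (A x - b)
Stationarity (grad_x L = 0): Q x + c + A^T lambda = 0.
Primal feasibility: A x = b.

This gives the KKT block system:
  [ Q   A^T ] [ x     ]   [-c ]
  [ A    0  ] [ lambda ] = [ b ]

Solving the linear system:
  x*      = (-0.1004, -0.0287, -2.0143)
  lambda* = (7.3441, -4.3763)
  f(x*)   = 19.9427

x* = (-0.1004, -0.0287, -2.0143), lambda* = (7.3441, -4.3763)


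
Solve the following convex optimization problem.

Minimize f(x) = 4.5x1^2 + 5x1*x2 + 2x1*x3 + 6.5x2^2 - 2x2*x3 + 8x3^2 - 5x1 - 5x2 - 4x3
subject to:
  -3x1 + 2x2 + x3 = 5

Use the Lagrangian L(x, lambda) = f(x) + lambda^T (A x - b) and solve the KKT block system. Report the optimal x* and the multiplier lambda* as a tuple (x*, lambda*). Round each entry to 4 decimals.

Form the Lagrangian:
  L(x, lambda) = (1/2) x^T Q x + c^T x + lambda^T (A x - b)
Stationarity (grad_x L = 0): Q x + c + A^T lambda = 0.
Primal feasibility: A x = b.

This gives the KKT block system:
  [ Q   A^T ] [ x     ]   [-c ]
  [ A    0  ] [ lambda ] = [ b ]

Solving the linear system:
  x*      = (-0.7683, 1.0518, 0.5915)
  lambda* = (-1.8243)
  f(x*)   = 2.6689

x* = (-0.7683, 1.0518, 0.5915), lambda* = (-1.8243)


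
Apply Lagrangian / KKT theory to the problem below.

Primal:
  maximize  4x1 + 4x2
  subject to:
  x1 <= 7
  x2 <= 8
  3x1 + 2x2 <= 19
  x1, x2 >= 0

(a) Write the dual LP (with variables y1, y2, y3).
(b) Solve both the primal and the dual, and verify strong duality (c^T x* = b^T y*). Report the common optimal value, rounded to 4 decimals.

The standard primal-dual pair for 'max c^T x s.t. A x <= b, x >= 0' is:
  Dual:  min b^T y  s.t.  A^T y >= c,  y >= 0.

So the dual LP is:
  minimize  7y1 + 8y2 + 19y3
  subject to:
    y1 + 3y3 >= 4
    y2 + 2y3 >= 4
    y1, y2, y3 >= 0

Solving the primal: x* = (1, 8).
  primal value c^T x* = 36.
Solving the dual: y* = (0, 1.3333, 1.3333).
  dual value b^T y* = 36.
Strong duality: c^T x* = b^T y*. Confirmed.

36


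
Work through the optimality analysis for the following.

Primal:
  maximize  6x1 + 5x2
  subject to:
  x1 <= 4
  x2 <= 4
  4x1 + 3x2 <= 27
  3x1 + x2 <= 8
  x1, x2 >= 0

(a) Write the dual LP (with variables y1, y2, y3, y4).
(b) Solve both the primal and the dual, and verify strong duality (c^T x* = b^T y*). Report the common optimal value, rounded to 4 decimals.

The standard primal-dual pair for 'max c^T x s.t. A x <= b, x >= 0' is:
  Dual:  min b^T y  s.t.  A^T y >= c,  y >= 0.

So the dual LP is:
  minimize  4y1 + 4y2 + 27y3 + 8y4
  subject to:
    y1 + 4y3 + 3y4 >= 6
    y2 + 3y3 + y4 >= 5
    y1, y2, y3, y4 >= 0

Solving the primal: x* = (1.3333, 4).
  primal value c^T x* = 28.
Solving the dual: y* = (0, 3, 0, 2).
  dual value b^T y* = 28.
Strong duality: c^T x* = b^T y*. Confirmed.

28


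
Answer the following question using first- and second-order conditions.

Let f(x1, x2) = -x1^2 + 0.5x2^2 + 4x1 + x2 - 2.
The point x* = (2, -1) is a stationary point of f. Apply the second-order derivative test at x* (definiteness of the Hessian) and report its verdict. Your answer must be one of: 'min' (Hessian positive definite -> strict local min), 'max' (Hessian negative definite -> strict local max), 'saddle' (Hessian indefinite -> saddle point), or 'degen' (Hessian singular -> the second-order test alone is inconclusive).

Compute the Hessian H = grad^2 f:
  H = [[-2, 0], [0, 1]]
Verify stationarity: grad f(x*) = H x* + g = (0, 0).
Eigenvalues of H: -2, 1.
Eigenvalues have mixed signs, so H is indefinite -> x* is a saddle point.

saddle


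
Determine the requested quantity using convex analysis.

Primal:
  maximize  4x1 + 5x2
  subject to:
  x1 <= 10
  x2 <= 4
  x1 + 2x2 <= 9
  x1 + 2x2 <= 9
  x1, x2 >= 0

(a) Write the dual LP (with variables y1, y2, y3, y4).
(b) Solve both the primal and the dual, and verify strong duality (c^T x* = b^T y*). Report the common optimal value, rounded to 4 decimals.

The standard primal-dual pair for 'max c^T x s.t. A x <= b, x >= 0' is:
  Dual:  min b^T y  s.t.  A^T y >= c,  y >= 0.

So the dual LP is:
  minimize  10y1 + 4y2 + 9y3 + 9y4
  subject to:
    y1 + y3 + y4 >= 4
    y2 + 2y3 + 2y4 >= 5
    y1, y2, y3, y4 >= 0

Solving the primal: x* = (9, 0).
  primal value c^T x* = 36.
Solving the dual: y* = (0, 0, 4, 0).
  dual value b^T y* = 36.
Strong duality: c^T x* = b^T y*. Confirmed.

36


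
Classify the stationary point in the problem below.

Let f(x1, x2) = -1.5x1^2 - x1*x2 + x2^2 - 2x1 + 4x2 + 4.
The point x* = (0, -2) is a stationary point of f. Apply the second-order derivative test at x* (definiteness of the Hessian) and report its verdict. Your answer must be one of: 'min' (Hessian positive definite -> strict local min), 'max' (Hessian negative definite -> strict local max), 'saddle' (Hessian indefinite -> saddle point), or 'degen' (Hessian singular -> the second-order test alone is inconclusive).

Compute the Hessian H = grad^2 f:
  H = [[-3, -1], [-1, 2]]
Verify stationarity: grad f(x*) = H x* + g = (0, 0).
Eigenvalues of H: -3.1926, 2.1926.
Eigenvalues have mixed signs, so H is indefinite -> x* is a saddle point.

saddle


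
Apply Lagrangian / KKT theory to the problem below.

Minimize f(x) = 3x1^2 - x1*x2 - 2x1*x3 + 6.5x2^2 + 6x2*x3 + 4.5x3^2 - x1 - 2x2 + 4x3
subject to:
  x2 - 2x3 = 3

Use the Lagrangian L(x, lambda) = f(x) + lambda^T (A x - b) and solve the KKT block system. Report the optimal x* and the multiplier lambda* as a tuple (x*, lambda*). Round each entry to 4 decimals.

Form the Lagrangian:
  L(x, lambda) = (1/2) x^T Q x + c^T x + lambda^T (A x - b)
Stationarity (grad_x L = 0): Q x + c + A^T lambda = 0.
Primal feasibility: A x = b.

This gives the KKT block system:
  [ Q   A^T ] [ x     ]   [-c ]
  [ A    0  ] [ lambda ] = [ b ]

Solving the linear system:
  x*      = (-0.0891, 0.7328, -1.1336)
  lambda* = (-0.8138)
  f(x*)   = -1.7348

x* = (-0.0891, 0.7328, -1.1336), lambda* = (-0.8138)


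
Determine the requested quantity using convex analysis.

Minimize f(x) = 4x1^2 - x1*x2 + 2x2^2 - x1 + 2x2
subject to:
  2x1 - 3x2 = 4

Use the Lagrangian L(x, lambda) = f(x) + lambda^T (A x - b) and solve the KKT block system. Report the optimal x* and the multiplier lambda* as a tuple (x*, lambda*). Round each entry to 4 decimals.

Form the Lagrangian:
  L(x, lambda) = (1/2) x^T Q x + c^T x + lambda^T (A x - b)
Stationarity (grad_x L = 0): Q x + c + A^T lambda = 0.
Primal feasibility: A x = b.

This gives the KKT block system:
  [ Q   A^T ] [ x     ]   [-c ]
  [ A    0  ] [ lambda ] = [ b ]

Solving the linear system:
  x*      = (0.2237, -1.1842)
  lambda* = (-0.9868)
  f(x*)   = 0.6776

x* = (0.2237, -1.1842), lambda* = (-0.9868)


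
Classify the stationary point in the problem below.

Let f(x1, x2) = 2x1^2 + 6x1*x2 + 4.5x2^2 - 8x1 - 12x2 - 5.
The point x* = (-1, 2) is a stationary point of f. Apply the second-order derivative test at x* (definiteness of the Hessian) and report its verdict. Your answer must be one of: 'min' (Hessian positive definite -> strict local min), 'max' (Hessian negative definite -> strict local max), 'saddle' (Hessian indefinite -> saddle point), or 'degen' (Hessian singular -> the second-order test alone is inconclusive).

Compute the Hessian H = grad^2 f:
  H = [[4, 6], [6, 9]]
Verify stationarity: grad f(x*) = H x* + g = (0, 0).
Eigenvalues of H: 0, 13.
H has a zero eigenvalue (singular; positive semidefinite but not definite), so H is neither positive definite, negative definite, nor indefinite. The second-order test alone is inconclusive -> degen.
(Indeed, f is constant along the null direction of H through x*, so x* is not a strict local extremum.)

degen


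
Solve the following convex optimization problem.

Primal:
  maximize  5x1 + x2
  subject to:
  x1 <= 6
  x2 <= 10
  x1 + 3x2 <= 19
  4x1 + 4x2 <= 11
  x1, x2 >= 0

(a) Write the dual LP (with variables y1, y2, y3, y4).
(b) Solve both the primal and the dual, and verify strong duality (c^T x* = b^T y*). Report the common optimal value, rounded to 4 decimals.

The standard primal-dual pair for 'max c^T x s.t. A x <= b, x >= 0' is:
  Dual:  min b^T y  s.t.  A^T y >= c,  y >= 0.

So the dual LP is:
  minimize  6y1 + 10y2 + 19y3 + 11y4
  subject to:
    y1 + y3 + 4y4 >= 5
    y2 + 3y3 + 4y4 >= 1
    y1, y2, y3, y4 >= 0

Solving the primal: x* = (2.75, 0).
  primal value c^T x* = 13.75.
Solving the dual: y* = (0, 0, 0, 1.25).
  dual value b^T y* = 13.75.
Strong duality: c^T x* = b^T y*. Confirmed.

13.75


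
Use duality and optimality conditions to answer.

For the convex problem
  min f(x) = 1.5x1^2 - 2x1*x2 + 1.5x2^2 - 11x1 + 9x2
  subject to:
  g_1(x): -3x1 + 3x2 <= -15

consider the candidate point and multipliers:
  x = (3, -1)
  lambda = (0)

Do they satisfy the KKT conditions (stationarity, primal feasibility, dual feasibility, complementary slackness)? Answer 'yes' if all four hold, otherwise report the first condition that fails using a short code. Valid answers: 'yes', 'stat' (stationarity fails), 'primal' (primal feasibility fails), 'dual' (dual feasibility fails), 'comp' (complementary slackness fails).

Gradient of f: grad f(x) = Q x + c = (0, 0)
Constraint values g_i(x) = a_i^T x - b_i:
  g_1((3, -1)) = 3
Stationarity residual: grad f(x) + sum_i lambda_i a_i = (0, 0)
  -> stationarity OK
Primal feasibility (all g_i <= 0): FAILS
Dual feasibility (all lambda_i >= 0): OK
Complementary slackness (lambda_i * g_i(x) = 0 for all i): OK

Verdict: the first failing condition is primal_feasibility -> primal.

primal


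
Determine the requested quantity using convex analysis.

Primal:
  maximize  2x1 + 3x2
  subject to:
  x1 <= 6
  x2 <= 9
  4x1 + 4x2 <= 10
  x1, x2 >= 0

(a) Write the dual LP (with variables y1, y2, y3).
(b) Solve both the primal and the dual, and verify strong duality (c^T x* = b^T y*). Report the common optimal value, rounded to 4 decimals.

The standard primal-dual pair for 'max c^T x s.t. A x <= b, x >= 0' is:
  Dual:  min b^T y  s.t.  A^T y >= c,  y >= 0.

So the dual LP is:
  minimize  6y1 + 9y2 + 10y3
  subject to:
    y1 + 4y3 >= 2
    y2 + 4y3 >= 3
    y1, y2, y3 >= 0

Solving the primal: x* = (0, 2.5).
  primal value c^T x* = 7.5.
Solving the dual: y* = (0, 0, 0.75).
  dual value b^T y* = 7.5.
Strong duality: c^T x* = b^T y*. Confirmed.

7.5


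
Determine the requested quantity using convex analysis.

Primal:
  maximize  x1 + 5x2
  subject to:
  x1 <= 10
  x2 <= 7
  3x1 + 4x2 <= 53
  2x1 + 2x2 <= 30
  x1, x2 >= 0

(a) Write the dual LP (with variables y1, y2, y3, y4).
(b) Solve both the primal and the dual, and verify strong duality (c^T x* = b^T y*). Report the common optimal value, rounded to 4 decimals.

The standard primal-dual pair for 'max c^T x s.t. A x <= b, x >= 0' is:
  Dual:  min b^T y  s.t.  A^T y >= c,  y >= 0.

So the dual LP is:
  minimize  10y1 + 7y2 + 53y3 + 30y4
  subject to:
    y1 + 3y3 + 2y4 >= 1
    y2 + 4y3 + 2y4 >= 5
    y1, y2, y3, y4 >= 0

Solving the primal: x* = (8, 7).
  primal value c^T x* = 43.
Solving the dual: y* = (0, 4, 0, 0.5).
  dual value b^T y* = 43.
Strong duality: c^T x* = b^T y*. Confirmed.

43


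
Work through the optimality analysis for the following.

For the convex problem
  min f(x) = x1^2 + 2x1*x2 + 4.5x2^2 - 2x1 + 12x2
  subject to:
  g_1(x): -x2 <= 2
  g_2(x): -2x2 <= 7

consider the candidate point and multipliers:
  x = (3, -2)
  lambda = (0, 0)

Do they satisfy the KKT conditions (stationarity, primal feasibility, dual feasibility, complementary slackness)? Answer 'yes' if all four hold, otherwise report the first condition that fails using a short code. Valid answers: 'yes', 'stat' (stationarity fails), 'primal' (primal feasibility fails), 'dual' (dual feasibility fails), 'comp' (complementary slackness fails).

Gradient of f: grad f(x) = Q x + c = (0, 0)
Constraint values g_i(x) = a_i^T x - b_i:
  g_1((3, -2)) = 0
  g_2((3, -2)) = -3
Stationarity residual: grad f(x) + sum_i lambda_i a_i = (0, 0)
  -> stationarity OK
Primal feasibility (all g_i <= 0): OK
Dual feasibility (all lambda_i >= 0): OK
Complementary slackness (lambda_i * g_i(x) = 0 for all i): OK

Verdict: yes, KKT holds.

yes


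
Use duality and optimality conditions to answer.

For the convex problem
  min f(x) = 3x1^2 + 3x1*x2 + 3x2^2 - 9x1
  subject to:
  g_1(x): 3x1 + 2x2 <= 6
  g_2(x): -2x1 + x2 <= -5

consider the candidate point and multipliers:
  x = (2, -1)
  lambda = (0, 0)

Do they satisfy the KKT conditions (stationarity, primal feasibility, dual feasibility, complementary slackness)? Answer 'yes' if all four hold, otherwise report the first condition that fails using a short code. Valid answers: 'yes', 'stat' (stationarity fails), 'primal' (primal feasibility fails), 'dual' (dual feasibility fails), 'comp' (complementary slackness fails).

Gradient of f: grad f(x) = Q x + c = (0, 0)
Constraint values g_i(x) = a_i^T x - b_i:
  g_1((2, -1)) = -2
  g_2((2, -1)) = 0
Stationarity residual: grad f(x) + sum_i lambda_i a_i = (0, 0)
  -> stationarity OK
Primal feasibility (all g_i <= 0): OK
Dual feasibility (all lambda_i >= 0): OK
Complementary slackness (lambda_i * g_i(x) = 0 for all i): OK

Verdict: yes, KKT holds.

yes


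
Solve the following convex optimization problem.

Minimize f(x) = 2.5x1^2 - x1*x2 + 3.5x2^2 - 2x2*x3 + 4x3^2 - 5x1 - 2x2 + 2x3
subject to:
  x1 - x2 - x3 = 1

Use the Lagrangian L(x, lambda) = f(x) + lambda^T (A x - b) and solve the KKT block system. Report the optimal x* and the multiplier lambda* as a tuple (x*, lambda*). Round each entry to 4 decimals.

Form the Lagrangian:
  L(x, lambda) = (1/2) x^T Q x + c^T x + lambda^T (A x - b)
Stationarity (grad_x L = 0): Q x + c + A^T lambda = 0.
Primal feasibility: A x = b.

This gives the KKT block system:
  [ Q   A^T ] [ x     ]   [-c ]
  [ A    0  ] [ lambda ] = [ b ]

Solving the linear system:
  x*      = (1.1349, 0.3413, -0.2063)
  lambda* = (-0.3333)
  f(x*)   = -3.2183

x* = (1.1349, 0.3413, -0.2063), lambda* = (-0.3333)


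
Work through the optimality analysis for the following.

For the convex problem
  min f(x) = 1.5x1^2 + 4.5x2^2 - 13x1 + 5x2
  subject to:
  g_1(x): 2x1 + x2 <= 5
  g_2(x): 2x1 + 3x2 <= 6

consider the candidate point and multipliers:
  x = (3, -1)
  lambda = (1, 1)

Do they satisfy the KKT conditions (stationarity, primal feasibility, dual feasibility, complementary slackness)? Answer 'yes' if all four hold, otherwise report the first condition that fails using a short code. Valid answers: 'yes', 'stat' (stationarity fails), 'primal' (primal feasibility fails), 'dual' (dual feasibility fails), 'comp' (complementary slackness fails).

Gradient of f: grad f(x) = Q x + c = (-4, -4)
Constraint values g_i(x) = a_i^T x - b_i:
  g_1((3, -1)) = 0
  g_2((3, -1)) = -3
Stationarity residual: grad f(x) + sum_i lambda_i a_i = (0, 0)
  -> stationarity OK
Primal feasibility (all g_i <= 0): OK
Dual feasibility (all lambda_i >= 0): OK
Complementary slackness (lambda_i * g_i(x) = 0 for all i): FAILS

Verdict: the first failing condition is complementary_slackness -> comp.

comp


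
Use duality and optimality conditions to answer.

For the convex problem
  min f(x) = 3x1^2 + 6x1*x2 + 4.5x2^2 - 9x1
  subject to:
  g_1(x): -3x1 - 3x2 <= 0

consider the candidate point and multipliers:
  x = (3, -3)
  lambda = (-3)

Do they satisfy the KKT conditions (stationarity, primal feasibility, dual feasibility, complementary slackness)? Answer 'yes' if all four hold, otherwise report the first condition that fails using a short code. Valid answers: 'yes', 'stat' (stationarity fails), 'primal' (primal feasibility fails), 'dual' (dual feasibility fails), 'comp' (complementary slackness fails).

Gradient of f: grad f(x) = Q x + c = (-9, -9)
Constraint values g_i(x) = a_i^T x - b_i:
  g_1((3, -3)) = 0
Stationarity residual: grad f(x) + sum_i lambda_i a_i = (0, 0)
  -> stationarity OK
Primal feasibility (all g_i <= 0): OK
Dual feasibility (all lambda_i >= 0): FAILS
Complementary slackness (lambda_i * g_i(x) = 0 for all i): OK

Verdict: the first failing condition is dual_feasibility -> dual.

dual


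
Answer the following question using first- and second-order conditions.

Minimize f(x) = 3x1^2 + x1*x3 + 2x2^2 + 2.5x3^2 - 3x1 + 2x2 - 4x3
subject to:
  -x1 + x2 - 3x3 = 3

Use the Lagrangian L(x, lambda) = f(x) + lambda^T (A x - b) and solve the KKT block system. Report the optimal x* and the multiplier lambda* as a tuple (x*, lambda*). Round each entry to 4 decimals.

Form the Lagrangian:
  L(x, lambda) = (1/2) x^T Q x + c^T x + lambda^T (A x - b)
Stationarity (grad_x L = 0): Q x + c + A^T lambda = 0.
Primal feasibility: A x = b.

This gives the KKT block system:
  [ Q   A^T ] [ x     ]   [-c ]
  [ A    0  ] [ lambda ] = [ b ]

Solving the linear system:
  x*      = (0.1784, 0.2282, -0.9834)
  lambda* = (-2.9129)
  f(x*)   = 6.2967

x* = (0.1784, 0.2282, -0.9834), lambda* = (-2.9129)


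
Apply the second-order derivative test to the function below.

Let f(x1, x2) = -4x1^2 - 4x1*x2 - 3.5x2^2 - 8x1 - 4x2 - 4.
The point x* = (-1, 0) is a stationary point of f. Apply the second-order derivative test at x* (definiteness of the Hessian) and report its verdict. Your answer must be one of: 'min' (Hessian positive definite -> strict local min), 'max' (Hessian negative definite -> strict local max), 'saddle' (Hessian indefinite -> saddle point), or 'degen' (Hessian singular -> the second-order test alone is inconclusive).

Compute the Hessian H = grad^2 f:
  H = [[-8, -4], [-4, -7]]
Verify stationarity: grad f(x*) = H x* + g = (0, 0).
Eigenvalues of H: -11.5311, -3.4689.
Both eigenvalues < 0, so H is negative definite -> x* is a strict local max.

max


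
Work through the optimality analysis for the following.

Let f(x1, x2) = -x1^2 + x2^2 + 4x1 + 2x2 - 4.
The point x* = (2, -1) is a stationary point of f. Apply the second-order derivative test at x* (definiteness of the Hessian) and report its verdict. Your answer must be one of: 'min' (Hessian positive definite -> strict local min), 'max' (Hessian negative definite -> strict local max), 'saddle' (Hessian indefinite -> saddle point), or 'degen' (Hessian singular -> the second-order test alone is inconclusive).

Compute the Hessian H = grad^2 f:
  H = [[-2, 0], [0, 2]]
Verify stationarity: grad f(x*) = H x* + g = (0, 0).
Eigenvalues of H: -2, 2.
Eigenvalues have mixed signs, so H is indefinite -> x* is a saddle point.

saddle


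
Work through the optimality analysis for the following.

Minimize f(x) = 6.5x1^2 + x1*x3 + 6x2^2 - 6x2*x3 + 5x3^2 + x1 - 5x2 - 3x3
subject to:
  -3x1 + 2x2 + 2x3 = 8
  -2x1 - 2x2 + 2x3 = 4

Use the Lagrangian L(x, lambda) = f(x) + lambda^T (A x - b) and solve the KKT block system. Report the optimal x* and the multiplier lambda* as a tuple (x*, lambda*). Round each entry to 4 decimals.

Form the Lagrangian:
  L(x, lambda) = (1/2) x^T Q x + c^T x + lambda^T (A x - b)
Stationarity (grad_x L = 0): Q x + c + A^T lambda = 0.
Primal feasibility: A x = b.

This gives the KKT block system:
  [ Q   A^T ] [ x     ]   [-c ]
  [ A    0  ] [ lambda ] = [ b ]

Solving the linear system:
  x*      = (-0.9778, 0.7556, 1.7778)
  lambda* = (-0.6667, -3.9667)
  f(x*)   = 5.5556

x* = (-0.9778, 0.7556, 1.7778), lambda* = (-0.6667, -3.9667)


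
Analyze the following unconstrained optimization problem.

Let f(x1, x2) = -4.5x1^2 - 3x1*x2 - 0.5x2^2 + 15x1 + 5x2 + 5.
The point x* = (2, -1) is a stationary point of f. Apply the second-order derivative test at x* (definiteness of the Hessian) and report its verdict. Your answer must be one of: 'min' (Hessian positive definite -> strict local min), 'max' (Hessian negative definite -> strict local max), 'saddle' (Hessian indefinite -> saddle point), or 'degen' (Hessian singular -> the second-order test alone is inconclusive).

Compute the Hessian H = grad^2 f:
  H = [[-9, -3], [-3, -1]]
Verify stationarity: grad f(x*) = H x* + g = (0, 0).
Eigenvalues of H: -10, 0.
H has a zero eigenvalue (singular; negative semidefinite but not definite), so H is neither positive definite, negative definite, nor indefinite. The second-order test alone is inconclusive -> degen.
(Indeed, f is constant along the null direction of H through x*, so x* is not a strict local extremum.)

degen


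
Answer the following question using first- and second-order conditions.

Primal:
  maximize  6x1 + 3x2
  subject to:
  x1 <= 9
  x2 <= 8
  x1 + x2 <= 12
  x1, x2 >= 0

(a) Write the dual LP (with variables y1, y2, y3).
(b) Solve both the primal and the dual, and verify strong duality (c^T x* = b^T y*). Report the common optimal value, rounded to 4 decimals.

The standard primal-dual pair for 'max c^T x s.t. A x <= b, x >= 0' is:
  Dual:  min b^T y  s.t.  A^T y >= c,  y >= 0.

So the dual LP is:
  minimize  9y1 + 8y2 + 12y3
  subject to:
    y1 + y3 >= 6
    y2 + y3 >= 3
    y1, y2, y3 >= 0

Solving the primal: x* = (9, 3).
  primal value c^T x* = 63.
Solving the dual: y* = (3, 0, 3).
  dual value b^T y* = 63.
Strong duality: c^T x* = b^T y*. Confirmed.

63


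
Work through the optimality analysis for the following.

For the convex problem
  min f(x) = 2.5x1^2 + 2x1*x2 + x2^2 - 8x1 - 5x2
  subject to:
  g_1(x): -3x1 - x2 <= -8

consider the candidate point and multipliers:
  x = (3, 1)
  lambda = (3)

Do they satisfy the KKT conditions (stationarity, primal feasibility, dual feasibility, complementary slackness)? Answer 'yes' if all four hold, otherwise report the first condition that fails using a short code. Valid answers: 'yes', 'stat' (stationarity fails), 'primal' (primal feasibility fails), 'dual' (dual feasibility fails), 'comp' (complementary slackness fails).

Gradient of f: grad f(x) = Q x + c = (9, 3)
Constraint values g_i(x) = a_i^T x - b_i:
  g_1((3, 1)) = -2
Stationarity residual: grad f(x) + sum_i lambda_i a_i = (0, 0)
  -> stationarity OK
Primal feasibility (all g_i <= 0): OK
Dual feasibility (all lambda_i >= 0): OK
Complementary slackness (lambda_i * g_i(x) = 0 for all i): FAILS

Verdict: the first failing condition is complementary_slackness -> comp.

comp


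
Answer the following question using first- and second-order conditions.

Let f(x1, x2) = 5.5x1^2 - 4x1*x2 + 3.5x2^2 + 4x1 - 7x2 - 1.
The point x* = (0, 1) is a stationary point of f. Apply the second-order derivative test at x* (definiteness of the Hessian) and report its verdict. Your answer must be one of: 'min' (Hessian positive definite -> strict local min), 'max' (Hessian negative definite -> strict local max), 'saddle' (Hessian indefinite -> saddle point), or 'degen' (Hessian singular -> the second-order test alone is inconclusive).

Compute the Hessian H = grad^2 f:
  H = [[11, -4], [-4, 7]]
Verify stationarity: grad f(x*) = H x* + g = (0, 0).
Eigenvalues of H: 4.5279, 13.4721.
Both eigenvalues > 0, so H is positive definite -> x* is a strict local min.

min


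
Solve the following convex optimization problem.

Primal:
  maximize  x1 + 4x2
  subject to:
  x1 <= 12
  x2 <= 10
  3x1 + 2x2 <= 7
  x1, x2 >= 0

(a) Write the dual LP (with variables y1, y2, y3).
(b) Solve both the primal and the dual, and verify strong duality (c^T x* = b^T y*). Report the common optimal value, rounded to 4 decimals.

The standard primal-dual pair for 'max c^T x s.t. A x <= b, x >= 0' is:
  Dual:  min b^T y  s.t.  A^T y >= c,  y >= 0.

So the dual LP is:
  minimize  12y1 + 10y2 + 7y3
  subject to:
    y1 + 3y3 >= 1
    y2 + 2y3 >= 4
    y1, y2, y3 >= 0

Solving the primal: x* = (0, 3.5).
  primal value c^T x* = 14.
Solving the dual: y* = (0, 0, 2).
  dual value b^T y* = 14.
Strong duality: c^T x* = b^T y*. Confirmed.

14


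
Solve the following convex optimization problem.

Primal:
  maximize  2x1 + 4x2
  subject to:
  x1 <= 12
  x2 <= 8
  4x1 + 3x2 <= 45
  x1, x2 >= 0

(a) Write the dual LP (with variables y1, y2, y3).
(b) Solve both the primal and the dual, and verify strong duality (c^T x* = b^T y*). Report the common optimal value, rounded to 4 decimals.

The standard primal-dual pair for 'max c^T x s.t. A x <= b, x >= 0' is:
  Dual:  min b^T y  s.t.  A^T y >= c,  y >= 0.

So the dual LP is:
  minimize  12y1 + 8y2 + 45y3
  subject to:
    y1 + 4y3 >= 2
    y2 + 3y3 >= 4
    y1, y2, y3 >= 0

Solving the primal: x* = (5.25, 8).
  primal value c^T x* = 42.5.
Solving the dual: y* = (0, 2.5, 0.5).
  dual value b^T y* = 42.5.
Strong duality: c^T x* = b^T y*. Confirmed.

42.5


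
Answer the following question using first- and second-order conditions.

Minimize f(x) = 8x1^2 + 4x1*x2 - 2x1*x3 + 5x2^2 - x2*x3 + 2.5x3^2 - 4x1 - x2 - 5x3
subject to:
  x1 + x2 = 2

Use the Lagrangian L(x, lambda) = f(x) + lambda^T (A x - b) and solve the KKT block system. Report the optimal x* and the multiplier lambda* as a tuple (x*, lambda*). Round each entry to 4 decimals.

Form the Lagrangian:
  L(x, lambda) = (1/2) x^T Q x + c^T x + lambda^T (A x - b)
Stationarity (grad_x L = 0): Q x + c + A^T lambda = 0.
Primal feasibility: A x = b.

This gives the KKT block system:
  [ Q   A^T ] [ x     ]   [-c ]
  [ A    0  ] [ lambda ] = [ b ]

Solving the linear system:
  x*      = (0.9213, 1.0787, 1.5843)
  lambda* = (-11.8876)
  f(x*)   = 5.5449

x* = (0.9213, 1.0787, 1.5843), lambda* = (-11.8876)


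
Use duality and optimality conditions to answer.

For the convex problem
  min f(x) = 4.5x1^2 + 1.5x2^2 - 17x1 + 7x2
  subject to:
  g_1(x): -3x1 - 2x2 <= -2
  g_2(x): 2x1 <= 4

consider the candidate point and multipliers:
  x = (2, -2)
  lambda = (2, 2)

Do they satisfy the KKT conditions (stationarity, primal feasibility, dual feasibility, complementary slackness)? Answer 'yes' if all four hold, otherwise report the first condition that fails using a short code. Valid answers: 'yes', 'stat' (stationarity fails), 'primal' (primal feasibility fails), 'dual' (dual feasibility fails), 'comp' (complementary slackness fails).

Gradient of f: grad f(x) = Q x + c = (1, 1)
Constraint values g_i(x) = a_i^T x - b_i:
  g_1((2, -2)) = 0
  g_2((2, -2)) = 0
Stationarity residual: grad f(x) + sum_i lambda_i a_i = (-1, -3)
  -> stationarity FAILS
Primal feasibility (all g_i <= 0): OK
Dual feasibility (all lambda_i >= 0): OK
Complementary slackness (lambda_i * g_i(x) = 0 for all i): OK

Verdict: the first failing condition is stationarity -> stat.

stat


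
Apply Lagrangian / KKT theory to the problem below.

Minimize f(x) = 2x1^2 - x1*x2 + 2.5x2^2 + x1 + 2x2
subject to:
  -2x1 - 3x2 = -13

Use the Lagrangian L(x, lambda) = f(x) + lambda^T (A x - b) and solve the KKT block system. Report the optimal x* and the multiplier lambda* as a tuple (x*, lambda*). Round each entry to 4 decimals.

Form the Lagrangian:
  L(x, lambda) = (1/2) x^T Q x + c^T x + lambda^T (A x - b)
Stationarity (grad_x L = 0): Q x + c + A^T lambda = 0.
Primal feasibility: A x = b.

This gives the KKT block system:
  [ Q   A^T ] [ x     ]   [-c ]
  [ A    0  ] [ lambda ] = [ b ]

Solving the linear system:
  x*      = (2.5294, 2.6471)
  lambda* = (4.2353)
  f(x*)   = 31.4412

x* = (2.5294, 2.6471), lambda* = (4.2353)


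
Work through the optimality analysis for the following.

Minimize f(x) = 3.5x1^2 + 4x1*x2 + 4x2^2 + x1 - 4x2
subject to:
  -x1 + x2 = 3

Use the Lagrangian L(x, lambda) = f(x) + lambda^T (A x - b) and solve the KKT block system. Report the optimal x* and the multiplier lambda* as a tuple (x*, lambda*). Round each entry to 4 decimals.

Form the Lagrangian:
  L(x, lambda) = (1/2) x^T Q x + c^T x + lambda^T (A x - b)
Stationarity (grad_x L = 0): Q x + c + A^T lambda = 0.
Primal feasibility: A x = b.

This gives the KKT block system:
  [ Q   A^T ] [ x     ]   [-c ]
  [ A    0  ] [ lambda ] = [ b ]

Solving the linear system:
  x*      = (-1.4348, 1.5652)
  lambda* = (-2.7826)
  f(x*)   = 0.3261

x* = (-1.4348, 1.5652), lambda* = (-2.7826)
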